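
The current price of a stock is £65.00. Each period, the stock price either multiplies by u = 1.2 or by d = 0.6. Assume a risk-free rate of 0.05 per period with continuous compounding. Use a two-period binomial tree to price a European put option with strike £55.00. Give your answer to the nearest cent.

£4.52

Risk-neutral probability p = (e^0.05 − 0.6)/(1.2 − 0.6) = 0.4513/0.6000 = 0.7521
Terminal stock prices: S_uu = 93.6, S_ud = 46.8, S_dd = 23.4
Terminal payoffs (K − S): max(-38.6, 0) = 0, max(8.2, 0) = 8.2, max(31.6, 0) = 31.6
Node u (S = 78): V_u = e^(−0.05)·[0.7521·0.0000 + 0.2479·8.2000] = 1.9335
Node d (S = 39): V_d = e^(−0.05)·[0.7521·8.2000 + 0.2479·31.6000] = 13.3176
Node 0 (S = 65): V_0 = e^(−0.05)·[0.7521·1.9335 + 0.2479·13.3176] = 4.5235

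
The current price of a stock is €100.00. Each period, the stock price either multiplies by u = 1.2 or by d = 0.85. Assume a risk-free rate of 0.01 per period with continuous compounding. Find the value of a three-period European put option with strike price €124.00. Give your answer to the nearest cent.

Risk-neutral probability p = (e^0.01 − 0.85)/(1.2 − 0.85) = 0.1601/0.3500 = 0.4573
Terminal stock prices: S_uuu = 172.8, S_uud = 122.4, S_udd = 86.7, S_ddd = 61.41
Terminal payoffs (K − S): max(-48.8, 0) = 0, max(1.6, 0) = 1.6, max(37.3, 0) = 37.3, max(62.59, 0) = 62.59
Node uu (S = 144): V_uu = e^(−0.01)·[0.4573·0.0000 + 0.5427·1.6000] = 0.8597
Node ud (S = 102): V_ud = e^(−0.01)·[0.4573·1.6000 + 0.5427·37.3000] = 20.7662
Node dd (S = 72.25): V_dd = e^(−0.01)·[0.4573·37.3000 + 0.5427·62.5875] = 50.5162
Node u (S = 120): V_u = e^(−0.01)·[0.4573·0.8597 + 0.5427·20.7662] = 11.5472
Node d (S = 85): V_d = e^(−0.01)·[0.4573·20.7662 + 0.5427·50.5162] = 36.5446
Node 0 (S = 100): V_0 = e^(−0.01)·[0.4573·11.5472 + 0.5427·36.5446] = 24.8638

€24.86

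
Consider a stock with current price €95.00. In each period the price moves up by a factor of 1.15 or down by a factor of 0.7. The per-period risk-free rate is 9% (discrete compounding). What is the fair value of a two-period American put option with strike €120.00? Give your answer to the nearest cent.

Risk-neutral probability p = (1 + 0.09 − 0.7)/(1.15 − 0.7) = 0.3900/0.4500 = 0.8667
Terminal stock prices: S_uu = 125.6, S_ud = 76.47, S_dd = 46.55
Terminal payoffs (K − S): max(-5.637, 0) = 0, max(43.53, 0) = 43.53, max(73.45, 0) = 73.45
Node u (S = 109.2): continuation = 1/1.09·[0.8667·0.0000 + 0.1333·43.5250] = 5.3242; exercise value = 10.7500 > continuation, so V_u = 10.7500 (exercise)
Node d (S = 66.5): continuation = 1/1.09·[0.8667·43.5250 + 0.1333·73.4500] = 43.5917; exercise value = 53.5000 > continuation, so V_d = 53.5000 (exercise)
Node 0 (S = 95): continuation = 1/1.09·[0.8667·10.7500 + 0.1333·53.5000] = 15.0917; exercise value = 25.0000 > continuation, so V_0 = 25.0000 (exercise)

€25.00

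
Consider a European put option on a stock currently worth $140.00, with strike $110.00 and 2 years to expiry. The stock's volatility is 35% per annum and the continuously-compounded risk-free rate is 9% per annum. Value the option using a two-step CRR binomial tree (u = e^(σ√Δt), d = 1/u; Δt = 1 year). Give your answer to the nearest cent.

$6.99

CRR parameters: u = e^(σ√Δt) = e^(0.35·√1) = 1.4191, d = 1/u = 0.7047
Per-period rate: rΔt = 0.09·1 = 0.09, so R = e^0.09 = 1.0942
Risk-neutral probability p = (e^0.09 − 0.7047)/(1.4191 − 0.7047) = 0.3895/0.7144 = 0.5452
Terminal stock prices: S_uu = 281.9, S_ud = 140, S_dd = 69.52
Terminal payoffs (K − S): max(-171.9, 0) = 0, max(-30, 0) = 0, max(40.48, 0) = 40.48
Node u (S = 198.7): V_u = e^(−0.09)·[0.5452·0.0000 + 0.4548·0.0000] = 0.0000
Node d (S = 98.66): V_d = e^(−0.09)·[0.5452·0.0000 + 0.4548·40.4781] = 16.8246
Node 0 (S = 140): V_0 = e^(−0.09)·[0.5452·0.0000 + 0.4548·16.8246] = 6.9931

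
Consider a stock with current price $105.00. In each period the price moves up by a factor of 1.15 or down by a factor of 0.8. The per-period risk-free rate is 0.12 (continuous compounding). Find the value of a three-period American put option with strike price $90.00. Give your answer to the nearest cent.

Risk-neutral probability p = (e^0.12 − 0.8)/(1.15 − 0.8) = 0.3275/0.3500 = 0.9357
Terminal stock prices: S_uuu = 159.7, S_uud = 111.1, S_udd = 77.28, S_ddd = 53.76
Terminal payoffs (K − S): max(-69.69, 0) = 0, max(-21.09, 0) = 0, max(12.72, 0) = 12.72, max(36.24, 0) = 36.24
Node uu (S = 138.9): continuation = e^(−0.12)·[0.9357·0.0000 + 0.0643·0.0000] = 0.0000; exercise value = 0.0000 ≤ continuation, so V_uu = 0.0000
Node ud (S = 96.6): continuation = e^(−0.12)·[0.9357·0.0000 + 0.0643·12.7200] = 0.7253; exercise value = 0.0000 ≤ continuation, so V_ud = 0.7253
Node dd (S = 67.2): continuation = e^(−0.12)·[0.9357·12.7200 + 0.0643·36.2400] = 12.6228; exercise value = 22.8000 > continuation, so V_dd = 22.8000 (exercise)
Node u (S = 120.7): continuation = e^(−0.12)·[0.9357·0.0000 + 0.0643·0.7253] = 0.0414; exercise value = 0.0000 ≤ continuation, so V_u = 0.0414
Node d (S = 84): continuation = e^(−0.12)·[0.9357·0.7253 + 0.0643·22.8000] = 1.9021; exercise value = 6.0000 > continuation, so V_d = 6.0000 (exercise)
Node 0 (S = 105): continuation = e^(−0.12)·[0.9357·0.0414 + 0.0643·6.0000] = 0.3765; exercise value = 0.0000 ≤ continuation, so V_0 = 0.3765

$0.38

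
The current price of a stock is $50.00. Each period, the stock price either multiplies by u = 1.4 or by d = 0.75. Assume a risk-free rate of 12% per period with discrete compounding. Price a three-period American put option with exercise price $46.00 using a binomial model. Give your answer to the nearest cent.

Risk-neutral probability p = (1 + 0.12 − 0.75)/(1.4 − 0.75) = 0.3700/0.6500 = 0.5692
Terminal stock prices: S_uuu = 137.2, S_uud = 73.5, S_udd = 39.38, S_ddd = 21.09
Terminal payoffs (K − S): max(-91.2, 0) = 0, max(-27.5, 0) = 0, max(6.625, 0) = 6.625, max(24.91, 0) = 24.91
Node uu (S = 98): continuation = 1/1.12·[0.5692·0.0000 + 0.4308·0.0000] = 0.0000; exercise value = 0.0000 ≤ continuation, so V_uu = 0.0000
Node ud (S = 52.5): continuation = 1/1.12·[0.5692·0.0000 + 0.4308·6.6250] = 2.5481; exercise value = 0.0000 ≤ continuation, so V_ud = 2.5481
Node dd (S = 28.12): continuation = 1/1.12·[0.5692·6.6250 + 0.4308·24.9062] = 12.9464; exercise value = 17.8750 > continuation, so V_dd = 17.8750 (exercise)
Node u (S = 70): continuation = 1/1.12·[0.5692·0.0000 + 0.4308·2.5481] = 0.9800; exercise value = 0.0000 ≤ continuation, so V_u = 0.9800
Node d (S = 37.5): continuation = 1/1.12·[0.5692·2.5481 + 0.4308·17.8750] = 8.1700; exercise value = 8.5000 > continuation, so V_d = 8.5000 (exercise)
Node 0 (S = 50): continuation = 1/1.12·[0.5692·0.9800 + 0.4308·8.5000] = 3.7673; exercise value = 0.0000 ≤ continuation, so V_0 = 3.7673

$3.77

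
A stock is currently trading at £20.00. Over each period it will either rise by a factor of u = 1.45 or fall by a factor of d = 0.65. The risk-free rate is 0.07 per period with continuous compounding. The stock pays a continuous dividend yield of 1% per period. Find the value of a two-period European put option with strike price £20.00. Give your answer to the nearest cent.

£2.86

Per-period risk-free factor R = e^0.07 = 1.0725; dividend-adjusted growth = e^(0.07−0.01) = 1.0618.
Risk-neutral probability p = (1.0618 − 0.65)/(1.45 − 0.65) = 0.4118/0.8000 = 0.5148
Terminal stock prices: S_uu = 42.05, S_ud = 18.85, S_dd = 8.45
Terminal payoffs (K − S): max(-22.05, 0) = 0, max(1.15, 0) = 1.15, max(11.55, 0) = 11.55
Node u (S = 29): V_u = e^(−0.07)·[0.5148·0.0000 + 0.4852·1.1500] = 0.5203
Node d (S = 13): V_d = e^(−0.07)·[0.5148·1.1500 + 0.4852·11.5500] = 5.7772
Node 0 (S = 20): V_0 = e^(−0.07)·[0.5148·0.5203 + 0.4852·5.7772] = 2.8633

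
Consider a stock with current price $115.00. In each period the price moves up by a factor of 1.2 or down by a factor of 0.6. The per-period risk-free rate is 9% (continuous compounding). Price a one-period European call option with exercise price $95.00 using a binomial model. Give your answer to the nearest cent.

$32.37

Risk-neutral probability p = (e^0.09 − 0.6)/(1.2 − 0.6) = 0.4942/0.6000 = 0.8236
Terminal stock prices: S_u = 138, S_d = 69
Terminal payoffs (S − K): max(43, 0) = 43, max(-26, 0) = 0
Node 0 (S = 115): V_0 = e^(−0.09)·[0.8236·43.0000 + 0.1764·0.0000] = 32.3676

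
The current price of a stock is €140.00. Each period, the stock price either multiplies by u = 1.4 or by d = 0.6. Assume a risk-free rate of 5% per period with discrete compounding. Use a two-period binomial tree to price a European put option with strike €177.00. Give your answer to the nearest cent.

€48.50

Risk-neutral probability p = (1 + 0.05 − 0.6)/(1.4 − 0.6) = 0.4500/0.8000 = 0.5625
Terminal stock prices: S_uu = 274.4, S_ud = 117.6, S_dd = 50.4
Terminal payoffs (K − S): max(-97.4, 0) = 0, max(59.4, 0) = 59.4, max(126.6, 0) = 126.6
Node u (S = 196): V_u = 1/1.05·[0.5625·0.0000 + 0.4375·59.4000] = 24.7500
Node d (S = 84): V_d = 1/1.05·[0.5625·59.4000 + 0.4375·126.6000] = 84.5714
Node 0 (S = 140): V_0 = 1/1.05·[0.5625·24.7500 + 0.4375·84.5714] = 48.4970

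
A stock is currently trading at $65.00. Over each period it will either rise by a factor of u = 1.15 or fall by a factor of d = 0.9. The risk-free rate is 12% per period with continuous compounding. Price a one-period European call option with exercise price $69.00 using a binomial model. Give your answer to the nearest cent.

Risk-neutral probability p = (e^0.12 − 0.9)/(1.15 − 0.9) = 0.2275/0.2500 = 0.9100
Terminal stock prices: S_u = 74.75, S_d = 58.5
Terminal payoffs (S − K): max(5.75, 0) = 5.75, max(-10.5, 0) = 0
Node 0 (S = 65): V_0 = e^(−0.12)·[0.9100·5.7500 + 0.0900·0.0000] = 4.6407

$4.64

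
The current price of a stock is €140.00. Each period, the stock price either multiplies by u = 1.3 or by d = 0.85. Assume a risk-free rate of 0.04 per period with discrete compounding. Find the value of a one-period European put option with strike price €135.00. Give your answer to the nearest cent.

€8.89

Risk-neutral probability p = (1 + 0.04 − 0.85)/(1.3 − 0.85) = 0.1900/0.4500 = 0.4222
Terminal stock prices: S_u = 182, S_d = 119
Terminal payoffs (K − S): max(-47, 0) = 0, max(16, 0) = 16
Node 0 (S = 140): V_0 = 1/1.04·[0.4222·0.0000 + 0.5778·16.0000] = 8.8889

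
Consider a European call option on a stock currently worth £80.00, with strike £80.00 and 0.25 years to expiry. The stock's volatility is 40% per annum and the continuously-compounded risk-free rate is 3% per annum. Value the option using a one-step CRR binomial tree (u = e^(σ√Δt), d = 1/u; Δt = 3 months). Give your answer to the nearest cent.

CRR parameters: u = e^(σ√Δt) = e^(0.4·√0.25) = 1.2214, d = 1/u = 0.8187
Per-period rate: rΔt = 0.03·0.25 = 0.0075, so R = e^0.0075 = 1.0075
Risk-neutral probability p = (e^0.0075 − 0.8187)/(1.2214 − 0.8187) = 0.1888/0.4027 = 0.4689
Terminal stock prices: S_u = 97.71, S_d = 65.5
Terminal payoffs (S − K): max(17.71, 0) = 17.71, max(-14.5, 0) = 0
Node 0 (S = 80): V_0 = e^(−0.0075)·[0.4689·17.7122 + 0.5311·0.0000] = 8.2425

£8.24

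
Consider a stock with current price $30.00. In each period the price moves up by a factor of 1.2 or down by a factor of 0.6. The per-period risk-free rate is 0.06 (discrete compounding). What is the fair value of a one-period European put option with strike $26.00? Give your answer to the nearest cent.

$1.76

Risk-neutral probability p = (1 + 0.06 − 0.6)/(1.2 − 0.6) = 0.4600/0.6000 = 0.7667
Terminal stock prices: S_u = 36, S_d = 18
Terminal payoffs (K − S): max(-10, 0) = 0, max(8, 0) = 8
Node 0 (S = 30): V_0 = 1/1.06·[0.7667·0.0000 + 0.2333·8.0000] = 1.7610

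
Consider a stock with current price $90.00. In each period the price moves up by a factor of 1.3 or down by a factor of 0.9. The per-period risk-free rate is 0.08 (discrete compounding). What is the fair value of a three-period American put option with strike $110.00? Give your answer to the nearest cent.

$20.00

Risk-neutral probability p = (1 + 0.08 − 0.9)/(1.3 − 0.9) = 0.1800/0.4000 = 0.4500
Terminal stock prices: S_uuu = 197.7, S_uud = 136.9, S_udd = 94.77, S_ddd = 65.61
Terminal payoffs (K − S): max(-87.73, 0) = 0, max(-26.89, 0) = 0, max(15.23, 0) = 15.23, max(44.39, 0) = 44.39
Node uu (S = 152.1): continuation = 1/1.08·[0.4500·0.0000 + 0.5500·0.0000] = 0.0000; exercise value = 0.0000 ≤ continuation, so V_uu = 0.0000
Node ud (S = 105.3): continuation = 1/1.08·[0.4500·0.0000 + 0.5500·15.2300] = 7.7560; exercise value = 4.7000 ≤ continuation, so V_ud = 7.7560
Node dd (S = 72.9): continuation = 1/1.08·[0.4500·15.2300 + 0.5500·44.3900] = 28.9519; exercise value = 37.1000 > continuation, so V_dd = 37.1000 (exercise)
Node u (S = 117): continuation = 1/1.08·[0.4500·0.0000 + 0.5500·7.7560] = 3.9498; exercise value = 0.0000 ≤ continuation, so V_u = 3.9498
Node d (S = 81): continuation = 1/1.08·[0.4500·7.7560 + 0.5500·37.1000] = 22.1252; exercise value = 29.0000 > continuation, so V_d = 29.0000 (exercise)
Node 0 (S = 90): continuation = 1/1.08·[0.4500·3.9498 + 0.5500·29.0000] = 16.4143; exercise value = 20.0000 > continuation, so V_0 = 20.0000 (exercise)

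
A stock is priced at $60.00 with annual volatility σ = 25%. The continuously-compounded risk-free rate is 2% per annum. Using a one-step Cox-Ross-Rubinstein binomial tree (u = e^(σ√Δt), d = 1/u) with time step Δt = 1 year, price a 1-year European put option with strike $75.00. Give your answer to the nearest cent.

$14.47

CRR parameters: u = e^(σ√Δt) = e^(0.25·√1) = 1.2840, d = 1/u = 0.7788
Per-period rate: rΔt = 0.02·1 = 0.02, so R = e^0.02 = 1.0202
Risk-neutral probability p = (e^0.02 − 0.7788)/(1.2840 − 0.7788) = 0.2414/0.5052 = 0.4778
Terminal stock prices: S_u = 77.04, S_d = 46.73
Terminal payoffs (K − S): max(-2.042, 0) = 0, max(28.27, 0) = 28.27
Node 0 (S = 60): V_0 = e^(−0.02)·[0.4778·0.0000 + 0.5222·28.2720] = 14.4710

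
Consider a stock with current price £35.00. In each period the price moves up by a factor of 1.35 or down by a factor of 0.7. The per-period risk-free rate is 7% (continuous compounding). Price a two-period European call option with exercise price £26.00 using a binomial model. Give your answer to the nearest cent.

£13.80

Risk-neutral probability p = (e^0.07 − 0.7)/(1.35 − 0.7) = 0.3725/0.6500 = 0.5731
Terminal stock prices: S_uu = 63.79, S_ud = 33.07, S_dd = 17.15
Terminal payoffs (S − K): max(37.79, 0) = 37.79, max(7.075, 0) = 7.075, max(-8.85, 0) = 0
Node u (S = 47.25): V_u = e^(−0.07)·[0.5731·37.7875 + 0.4269·7.0750] = 23.0078
Node d (S = 24.5): V_d = e^(−0.07)·[0.5731·7.0750 + 0.4269·0.0000] = 3.7805
Node 0 (S = 35): V_0 = e^(−0.07)·[0.5731·23.0078 + 0.4269·3.7805] = 13.7989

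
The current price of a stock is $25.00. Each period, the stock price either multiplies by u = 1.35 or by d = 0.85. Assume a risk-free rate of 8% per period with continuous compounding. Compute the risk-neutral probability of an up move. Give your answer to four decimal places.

Risk-neutral probability p = (e^0.08 − 0.85)/(1.35 − 0.85) = 0.2333/0.5000 = 0.4666

p = 0.4666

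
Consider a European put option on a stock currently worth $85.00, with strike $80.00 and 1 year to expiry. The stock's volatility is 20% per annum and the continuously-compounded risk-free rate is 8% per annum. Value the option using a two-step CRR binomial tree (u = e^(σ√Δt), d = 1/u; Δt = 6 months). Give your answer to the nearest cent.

$2.26

CRR parameters: u = e^(σ√Δt) = e^(0.2·√0.5) = 1.1519, d = 1/u = 0.8681
Per-period rate: rΔt = 0.08·0.5 = 0.04, so R = e^0.04 = 1.0408
Risk-neutral probability p = (e^0.04 − 0.8681)/(1.1519 − 0.8681) = 0.1727/0.2838 = 0.6085
Terminal stock prices: S_uu = 112.8, S_ud = 85, S_dd = 64.06
Terminal payoffs (K − S): max(-32.79, 0) = 0, max(-5, 0) = 0, max(15.94, 0) = 15.94
Node u (S = 97.91): V_u = e^(−0.04)·[0.6085·0.0000 + 0.3915·0.0000] = 0.0000
Node d (S = 73.79): V_d = e^(−0.04)·[0.6085·0.0000 + 0.3915·15.9407] = 5.9959
Node 0 (S = 85): V_0 = e^(−0.04)·[0.6085·0.0000 + 0.3915·5.9959] = 2.2553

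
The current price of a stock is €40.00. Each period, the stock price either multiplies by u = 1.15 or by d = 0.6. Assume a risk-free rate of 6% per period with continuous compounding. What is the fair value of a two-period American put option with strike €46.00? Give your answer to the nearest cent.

€6.00

Risk-neutral probability p = (e^0.06 − 0.6)/(1.15 − 0.6) = 0.4618/0.5500 = 0.8397
Terminal stock prices: S_uu = 52.9, S_ud = 27.6, S_dd = 14.4
Terminal payoffs (K − S): max(-6.9, 0) = 0, max(18.4, 0) = 18.4, max(31.6, 0) = 31.6
Node u (S = 46): continuation = e^(−0.06)·[0.8397·0.0000 + 0.1603·18.4000] = 2.7777; exercise value = 0.0000 ≤ continuation, so V_u = 2.7777
Node d (S = 24): continuation = e^(−0.06)·[0.8397·18.4000 + 0.1603·31.6000] = 19.3212; exercise value = 22.0000 > continuation, so V_d = 22.0000 (exercise)
Node 0 (S = 40): continuation = e^(−0.06)·[0.8397·2.7777 + 0.1603·22.0000] = 5.5178; exercise value = 6.0000 > continuation, so V_0 = 6.0000 (exercise)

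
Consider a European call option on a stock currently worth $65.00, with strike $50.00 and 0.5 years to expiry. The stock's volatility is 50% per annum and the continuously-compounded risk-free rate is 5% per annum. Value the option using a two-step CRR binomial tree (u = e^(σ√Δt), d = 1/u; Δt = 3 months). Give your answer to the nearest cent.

$19.21

CRR parameters: u = e^(σ√Δt) = e^(0.5·√0.25) = 1.2840, d = 1/u = 0.7788
Per-period rate: rΔt = 0.05·0.25 = 0.0125, so R = e^0.0125 = 1.0126
Risk-neutral probability p = (e^0.0125 − 0.7788)/(1.2840 − 0.7788) = 0.2338/0.5052 = 0.4627
Terminal stock prices: S_uu = 107.2, S_ud = 65, S_dd = 39.42
Terminal payoffs (S − K): max(57.17, 0) = 57.17, max(15, 0) = 15, max(-10.58, 0) = 0
Node u (S = 83.46): V_u = e^(−0.0125)·[0.4627·57.1669 + 0.5373·15.0000] = 34.0828
Node d (S = 50.62): V_d = e^(−0.0125)·[0.4627·15.0000 + 0.5373·0.0000] = 6.8546
Node 0 (S = 65): V_0 = e^(−0.0125)·[0.4627·34.0828 + 0.5373·6.8546] = 19.2120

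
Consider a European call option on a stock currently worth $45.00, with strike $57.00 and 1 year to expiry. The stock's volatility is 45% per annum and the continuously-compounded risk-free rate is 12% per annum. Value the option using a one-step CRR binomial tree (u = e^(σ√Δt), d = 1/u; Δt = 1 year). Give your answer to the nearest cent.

CRR parameters: u = e^(σ√Δt) = e^(0.45·√1) = 1.5683, d = 1/u = 0.6376
Per-period rate: rΔt = 0.12·1 = 0.12, so R = e^0.12 = 1.1275
Risk-neutral probability p = (e^0.12 − 0.6376)/(1.5683 − 0.6376) = 0.4899/0.9307 = 0.5264
Terminal stock prices: S_u = 70.57, S_d = 28.69
Terminal payoffs (S − K): max(13.57, 0) = 13.57, max(-28.31, 0) = 0
Node 0 (S = 45): V_0 = e^(−0.12)·[0.5264·13.5740 + 0.4736·0.0000] = 6.3368

$6.34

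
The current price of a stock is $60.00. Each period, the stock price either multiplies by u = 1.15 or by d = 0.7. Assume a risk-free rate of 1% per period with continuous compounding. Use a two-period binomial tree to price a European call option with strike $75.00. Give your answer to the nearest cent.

Risk-neutral probability p = (e^0.01 − 0.7)/(1.15 − 0.7) = 0.3101/0.4500 = 0.6890
Terminal stock prices: S_uu = 79.35, S_ud = 48.3, S_dd = 29.4
Terminal payoffs (S − K): max(4.35, 0) = 4.35, max(-26.7, 0) = 0, max(-45.6, 0) = 0
Node u (S = 69): V_u = e^(−0.01)·[0.6890·4.3500 + 0.3110·0.0000] = 2.9673
Node d (S = 42): V_d = e^(−0.01)·[0.6890·0.0000 + 0.3110·0.0000] = 0.0000
Node 0 (S = 60): V_0 = e^(−0.01)·[0.6890·2.9673 + 0.3110·0.0000] = 2.0241

$2.02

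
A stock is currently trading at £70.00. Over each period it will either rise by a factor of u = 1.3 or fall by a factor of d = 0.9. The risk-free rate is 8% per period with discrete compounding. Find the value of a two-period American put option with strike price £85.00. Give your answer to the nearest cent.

Risk-neutral probability p = (1 + 0.08 − 0.9)/(1.3 − 0.9) = 0.1800/0.4000 = 0.4500
Terminal stock prices: S_uu = 118.3, S_ud = 81.9, S_dd = 56.7
Terminal payoffs (K − S): max(-33.3, 0) = 0, max(3.1, 0) = 3.1, max(28.3, 0) = 28.3
Node u (S = 91): continuation = 1/1.08·[0.4500·0.0000 + 0.5500·3.1000] = 1.5787; exercise value = 0.0000 ≤ continuation, so V_u = 1.5787
Node d (S = 63): continuation = 1/1.08·[0.4500·3.1000 + 0.5500·28.3000] = 15.7037; exercise value = 22.0000 > continuation, so V_d = 22.0000 (exercise)
Node 0 (S = 70): continuation = 1/1.08·[0.4500·1.5787 + 0.5500·22.0000] = 11.8615; exercise value = 15.0000 > continuation, so V_0 = 15.0000 (exercise)

£15.00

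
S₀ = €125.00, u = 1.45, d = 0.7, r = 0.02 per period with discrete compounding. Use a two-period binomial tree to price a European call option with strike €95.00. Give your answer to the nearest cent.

Risk-neutral probability p = (1 + 0.02 − 0.7)/(1.45 − 0.7) = 0.3200/0.7500 = 0.4267
Terminal stock prices: S_uu = 262.8, S_ud = 126.9, S_dd = 61.25
Terminal payoffs (S − K): max(167.8, 0) = 167.8, max(31.87, 0) = 31.87, max(-33.75, 0) = 0
Node u (S = 181.2): V_u = 1/1.02·[0.4267·167.8125 + 0.5733·31.8750] = 88.1127
Node d (S = 87.5): V_d = 1/1.02·[0.4267·31.8750 + 0.5733·0.0000] = 13.3333
Node 0 (S = 125): V_0 = 1/1.02·[0.4267·88.1127 + 0.5733·13.3333] = 44.3522

€44.35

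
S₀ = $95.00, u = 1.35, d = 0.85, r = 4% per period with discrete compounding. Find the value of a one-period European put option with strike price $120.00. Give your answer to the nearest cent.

$23.40

Risk-neutral probability p = (1 + 0.04 − 0.85)/(1.35 − 0.85) = 0.1900/0.5000 = 0.3800
Terminal stock prices: S_u = 128.2, S_d = 80.75
Terminal payoffs (K − S): max(-8.25, 0) = 0, max(39.25, 0) = 39.25
Node 0 (S = 95): V_0 = 1/1.04·[0.3800·0.0000 + 0.6200·39.2500] = 23.3990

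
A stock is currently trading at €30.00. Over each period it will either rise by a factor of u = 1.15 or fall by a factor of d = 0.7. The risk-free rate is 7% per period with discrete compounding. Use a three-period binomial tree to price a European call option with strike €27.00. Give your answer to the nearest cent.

€8.68

Risk-neutral probability p = (1 + 0.07 − 0.7)/(1.15 − 0.7) = 0.3700/0.4500 = 0.8222
Terminal stock prices: S_uuu = 45.63, S_uud = 27.77, S_udd = 16.9, S_ddd = 10.29
Terminal payoffs (S − K): max(18.63, 0) = 18.63, max(0.7725, 0) = 0.7725, max(-10.1, 0) = 0, max(-16.71, 0) = 0
Node uu (S = 39.67): V_uu = 1/1.07·[0.8222·18.6262 + 0.1778·0.7725] = 14.4414
Node ud (S = 24.15): V_ud = 1/1.07·[0.8222·0.7725 + 0.1778·0.0000] = 0.5936
Node dd (S = 14.7): V_dd = 1/1.07·[0.8222·0.0000 + 0.1778·0.0000] = 0.0000
Node u (S = 34.5): V_u = 1/1.07·[0.8222·14.4414 + 0.1778·0.5936] = 11.1958
Node d (S = 21): V_d = 1/1.07·[0.8222·0.5936 + 0.1778·0.0000] = 0.4562
Node 0 (S = 30): V_0 = 1/1.07·[0.8222·11.1958 + 0.1778·0.4562] = 8.6790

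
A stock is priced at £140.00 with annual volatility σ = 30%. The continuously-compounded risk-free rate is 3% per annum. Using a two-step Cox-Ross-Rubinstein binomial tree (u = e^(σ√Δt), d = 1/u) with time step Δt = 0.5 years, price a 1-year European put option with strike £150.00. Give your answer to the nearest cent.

£20.02

CRR parameters: u = e^(σ√Δt) = e^(0.3·√0.5) = 1.2363, d = 1/u = 0.8089
Per-period rate: rΔt = 0.03·0.5 = 0.015, so R = e^0.015 = 1.0151
Risk-neutral probability p = (e^0.015 − 0.8089)/(1.2363 − 0.8089) = 0.2063/0.4275 = 0.4825
Terminal stock prices: S_uu = 214, S_ud = 140, S_dd = 91.6
Terminal payoffs (K − S): max(-63.99, 0) = 0, max(10, 0) = 10, max(58.4, 0) = 58.4
Node u (S = 173.1): V_u = e^(−0.015)·[0.4825·0.0000 + 0.5175·10.0000] = 5.0977
Node d (S = 113.2): V_d = e^(−0.015)·[0.4825·10.0000 + 0.5175·58.4048] = 34.5267
Node 0 (S = 140): V_0 = e^(−0.015)·[0.4825·5.0977 + 0.5175·34.5267] = 20.0240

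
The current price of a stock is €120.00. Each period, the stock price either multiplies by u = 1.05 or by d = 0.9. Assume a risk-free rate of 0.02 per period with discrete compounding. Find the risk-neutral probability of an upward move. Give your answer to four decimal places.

p = 0.8000

Risk-neutral probability p = (1 + 0.02 − 0.9)/(1.05 − 0.9) = 0.1200/0.1500 = 0.8000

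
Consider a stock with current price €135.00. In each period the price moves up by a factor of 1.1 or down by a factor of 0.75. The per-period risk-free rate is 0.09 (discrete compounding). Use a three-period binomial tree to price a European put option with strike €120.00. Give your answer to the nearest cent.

Risk-neutral probability p = (1 + 0.09 − 0.75)/(1.1 − 0.75) = 0.3400/0.3500 = 0.9714
Terminal stock prices: S_uuu = 179.7, S_uud = 122.5, S_udd = 83.53, S_ddd = 56.95
Terminal payoffs (K − S): max(-59.69, 0) = 0, max(-2.513, 0) = 0, max(36.47, 0) = 36.47, max(63.05, 0) = 63.05
Node uu (S = 163.4): V_uu = 1/1.09·[0.9714·0.0000 + 0.0286·0.0000] = 0.0000
Node ud (S = 111.4): V_ud = 1/1.09·[0.9714·0.0000 + 0.0286·36.4688] = 0.9559
Node dd (S = 75.94): V_dd = 1/1.09·[0.9714·36.4688 + 0.0286·63.0469] = 34.1542
Node u (S = 148.5): V_u = 1/1.09·[0.9714·0.0000 + 0.0286·0.9559] = 0.0251
Node d (S = 101.2): V_d = 1/1.09·[0.9714·0.9559 + 0.0286·34.1542] = 1.7472
Node 0 (S = 135): V_0 = 1/1.09·[0.9714·0.0251 + 0.0286·1.7472] = 0.0681

€0.07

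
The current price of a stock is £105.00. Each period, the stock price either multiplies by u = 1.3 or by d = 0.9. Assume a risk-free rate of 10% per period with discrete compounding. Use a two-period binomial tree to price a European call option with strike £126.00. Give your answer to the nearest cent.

£10.63

Risk-neutral probability p = (1 + 0.1 − 0.9)/(1.3 − 0.9) = 0.2000/0.4000 = 0.5000
Terminal stock prices: S_uu = 177.5, S_ud = 122.9, S_dd = 85.05
Terminal payoffs (S − K): max(51.45, 0) = 51.45, max(-3.15, 0) = 0, max(-40.95, 0) = 0
Node u (S = 136.5): V_u = 1/1.1·[0.5000·51.4500 + 0.5000·0.0000] = 23.3864
Node d (S = 94.5): V_d = 1/1.1·[0.5000·0.0000 + 0.5000·0.0000] = 0.0000
Node 0 (S = 105): V_0 = 1/1.1·[0.5000·23.3864 + 0.5000·0.0000] = 10.6302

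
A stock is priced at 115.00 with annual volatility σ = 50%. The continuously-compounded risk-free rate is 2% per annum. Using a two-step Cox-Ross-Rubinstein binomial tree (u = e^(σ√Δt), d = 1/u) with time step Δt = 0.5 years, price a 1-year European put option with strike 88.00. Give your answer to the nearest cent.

10.09

CRR parameters: u = e^(σ√Δt) = e^(0.5·√0.5) = 1.4241, d = 1/u = 0.7022
Per-period rate: rΔt = 0.02·0.5 = 0.01, so R = e^0.01 = 1.0101
Risk-neutral probability p = (e^0.01 − 0.7022)/(1.4241 − 0.7022) = 0.3079/0.7219 = 0.4264
Terminal stock prices: S_uu = 233.2, S_ud = 115, S_dd = 56.7
Terminal payoffs (K − S): max(-145.2, 0) = 0, max(-27, 0) = 0, max(31.3, 0) = 31.3
Node u (S = 163.8): V_u = e^(−0.01)·[0.4264·0.0000 + 0.5736·0.0000] = 0.0000
Node d (S = 80.75): V_d = e^(−0.01)·[0.4264·0.0000 + 0.5736·31.2971] = 17.7721
Node 0 (S = 115): V_0 = e^(−0.01)·[0.4264·0.0000 + 0.5736·17.7721] = 10.0919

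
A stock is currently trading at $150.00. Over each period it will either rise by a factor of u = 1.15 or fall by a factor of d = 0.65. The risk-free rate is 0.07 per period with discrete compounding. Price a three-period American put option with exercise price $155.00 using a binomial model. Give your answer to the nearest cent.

Risk-neutral probability p = (1 + 0.07 − 0.65)/(1.15 − 0.65) = 0.4200/0.5000 = 0.8400
Terminal stock prices: S_uuu = 228.1, S_uud = 128.9, S_udd = 72.88, S_ddd = 41.19
Terminal payoffs (K − S): max(-73.13, 0) = 0, max(26.06, 0) = 26.06, max(82.12, 0) = 82.12, max(113.8, 0) = 113.8
Node uu (S = 198.4): continuation = 1/1.07·[0.8400·0.0000 + 0.1600·26.0563] = 3.8963; exercise value = 0.0000 ≤ continuation, so V_uu = 3.8963
Node ud (S = 112.1): continuation = 1/1.07·[0.8400·26.0563 + 0.1600·82.1187] = 32.7348; exercise value = 42.8750 > continuation, so V_ud = 42.8750 (exercise)
Node dd (S = 63.38): continuation = 1/1.07·[0.8400·82.1187 + 0.1600·113.8063] = 81.4848; exercise value = 91.6250 > continuation, so V_dd = 91.6250 (exercise)
Node u (S = 172.5): continuation = 1/1.07·[0.8400·3.8963 + 0.1600·42.8750] = 9.4700; exercise value = 0.0000 ≤ continuation, so V_u = 9.4700
Node d (S = 97.5): continuation = 1/1.07·[0.8400·42.8750 + 0.1600·91.6250] = 47.3598; exercise value = 57.5000 > continuation, so V_d = 57.5000 (exercise)
Node 0 (S = 150): continuation = 1/1.07·[0.8400·9.4700 + 0.1600·57.5000] = 16.0325; exercise value = 5.0000 ≤ continuation, so V_0 = 16.0325

$16.03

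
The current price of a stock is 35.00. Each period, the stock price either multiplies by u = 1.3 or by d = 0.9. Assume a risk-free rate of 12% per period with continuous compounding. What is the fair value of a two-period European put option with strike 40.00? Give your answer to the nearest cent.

Risk-neutral probability p = (e^0.12 − 0.9)/(1.3 − 0.9) = 0.2275/0.4000 = 0.5687
Terminal stock prices: S_uu = 59.15, S_ud = 40.95, S_dd = 28.35
Terminal payoffs (K − S): max(-19.15, 0) = 0, max(-0.95, 0) = 0, max(11.65, 0) = 11.65
Node u (S = 45.5): V_u = e^(−0.12)·[0.5687·0.0000 + 0.4313·0.0000] = 0.0000
Node d (S = 31.5): V_d = e^(−0.12)·[0.5687·0.0000 + 0.4313·11.6500] = 4.4560
Node 0 (S = 35): V_0 = e^(−0.12)·[0.5687·0.0000 + 0.4313·4.4560] = 1.7044

1.70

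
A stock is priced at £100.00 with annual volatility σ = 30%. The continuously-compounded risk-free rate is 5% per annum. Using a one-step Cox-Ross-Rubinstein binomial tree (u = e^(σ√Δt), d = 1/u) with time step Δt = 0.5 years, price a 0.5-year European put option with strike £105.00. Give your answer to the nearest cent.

£11.61

CRR parameters: u = e^(σ√Δt) = e^(0.3·√0.5) = 1.2363, d = 1/u = 0.8089
Per-period rate: rΔt = 0.05·0.5 = 0.025, so R = e^0.025 = 1.0253
Risk-neutral probability p = (e^0.025 − 0.8089)/(1.2363 − 0.8089) = 0.2165/0.4275 = 0.5064
Terminal stock prices: S_u = 123.6, S_d = 80.89
Terminal payoffs (K − S): max(-18.63, 0) = 0, max(24.11, 0) = 24.11
Node 0 (S = 100): V_0 = e^(−0.025)·[0.5064·0.0000 + 0.4936·24.1142] = 11.6092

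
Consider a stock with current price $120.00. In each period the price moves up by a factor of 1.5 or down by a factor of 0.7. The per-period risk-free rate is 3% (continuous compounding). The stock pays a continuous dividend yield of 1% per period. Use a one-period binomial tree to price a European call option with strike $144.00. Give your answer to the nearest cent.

$13.98

Per-period risk-free factor R = e^0.03 = 1.0305; dividend-adjusted growth = e^(0.03−0.01) = 1.0202.
Risk-neutral probability p = (1.0202 − 0.7)/(1.5 − 0.7) = 0.3202/0.8000 = 0.4003
Terminal stock prices: S_u = 180, S_d = 84
Terminal payoffs (S − K): max(36, 0) = 36, max(-60, 0) = 0
Node 0 (S = 120): V_0 = e^(−0.03)·[0.4003·36.0000 + 0.5997·0.0000] = 13.9832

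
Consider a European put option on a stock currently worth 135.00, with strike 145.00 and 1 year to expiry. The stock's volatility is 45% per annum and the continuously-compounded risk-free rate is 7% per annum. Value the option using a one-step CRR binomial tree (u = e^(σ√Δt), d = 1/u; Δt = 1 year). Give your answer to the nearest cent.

CRR parameters: u = e^(σ√Δt) = e^(0.45·√1) = 1.5683, d = 1/u = 0.6376
Per-period rate: rΔt = 0.07·1 = 0.07, so R = e^0.07 = 1.0725
Risk-neutral probability p = (e^0.07 − 0.6376)/(1.5683 − 0.6376) = 0.4349/0.9307 = 0.4673
Terminal stock prices: S_u = 211.7, S_d = 86.08
Terminal payoffs (K − S): max(-66.72, 0) = 0, max(58.92, 0) = 58.92
Node 0 (S = 135): V_0 = e^(−0.07)·[0.4673·0.0000 + 0.5327·58.9202] = 29.2665

29.27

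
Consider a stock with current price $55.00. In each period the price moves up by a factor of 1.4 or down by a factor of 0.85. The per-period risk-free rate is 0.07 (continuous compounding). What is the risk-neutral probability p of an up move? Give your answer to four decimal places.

p = 0.4046

Risk-neutral probability p = (e^0.07 − 0.85)/(1.4 − 0.85) = 0.2225/0.5500 = 0.4046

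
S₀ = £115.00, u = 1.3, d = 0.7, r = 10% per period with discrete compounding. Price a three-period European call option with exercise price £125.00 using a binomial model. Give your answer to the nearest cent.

£32.11

Risk-neutral probability p = (1 + 0.1 − 0.7)/(1.3 − 0.7) = 0.4000/0.6000 = 0.6667
Terminal stock prices: S_uuu = 252.7, S_uud = 136, S_udd = 73.25, S_ddd = 39.44
Terminal payoffs (S − K): max(127.7, 0) = 127.7, max(11.05, 0) = 11.05, max(-51.75, 0) = 0, max(-85.56, 0) = 0
Node uu (S = 194.4): V_uu = 1/1.1·[0.6667·127.6550 + 0.3333·11.0450] = 80.7136
Node ud (S = 104.6): V_ud = 1/1.1·[0.6667·11.0450 + 0.3333·0.0000] = 6.6939
Node dd (S = 56.35): V_dd = 1/1.1·[0.6667·0.0000 + 0.3333·0.0000] = 0.0000
Node u (S = 149.5): V_u = 1/1.1·[0.6667·80.7136 + 0.3333·6.6939] = 50.9458
Node d (S = 80.5): V_d = 1/1.1·[0.6667·6.6939 + 0.3333·0.0000] = 4.0569
Node 0 (S = 115): V_0 = 1/1.1·[0.6667·50.9458 + 0.3333·4.0569] = 32.1056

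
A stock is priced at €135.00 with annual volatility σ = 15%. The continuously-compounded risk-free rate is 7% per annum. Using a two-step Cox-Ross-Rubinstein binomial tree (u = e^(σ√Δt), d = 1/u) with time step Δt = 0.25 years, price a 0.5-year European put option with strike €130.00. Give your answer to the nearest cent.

CRR parameters: u = e^(σ√Δt) = e^(0.15·√0.25) = 1.0779, d = 1/u = 0.9277
Per-period rate: rΔt = 0.07·0.25 = 0.0175, so R = e^0.0175 = 1.0177
Risk-neutral probability p = (e^0.0175 − 0.9277)/(1.0779 − 0.9277) = 0.0899/0.1501 = 0.5988
Terminal stock prices: S_uu = 156.8, S_ud = 135, S_dd = 116.2
Terminal payoffs (K − S): max(-26.85, 0) = 0, max(-5, 0) = 0, max(13.8, 0) = 13.8
Node u (S = 145.5): V_u = e^(−0.0175)·[0.5988·0.0000 + 0.4012·0.0000] = 0.0000
Node d (S = 125.2): V_d = e^(−0.0175)·[0.5988·0.0000 + 0.4012·13.8044] = 5.4417
Node 0 (S = 135): V_0 = e^(−0.0175)·[0.5988·0.0000 + 0.4012·5.4417] = 2.1451

€2.15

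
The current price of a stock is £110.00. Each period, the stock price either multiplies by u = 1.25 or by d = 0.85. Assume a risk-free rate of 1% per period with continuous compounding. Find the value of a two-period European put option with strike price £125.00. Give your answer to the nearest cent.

Risk-neutral probability p = (e^0.01 − 0.85)/(1.25 − 0.85) = 0.1601/0.4000 = 0.4001
Terminal stock prices: S_uu = 171.9, S_ud = 116.9, S_dd = 79.47
Terminal payoffs (K − S): max(-46.88, 0) = 0, max(8.125, 0) = 8.125, max(45.53, 0) = 45.53
Node u (S = 137.5): V_u = e^(−0.01)·[0.4001·0.0000 + 0.5999·8.1250] = 4.8255
Node d (S = 93.5): V_d = e^(−0.01)·[0.4001·8.1250 + 0.5999·45.5250] = 30.2562
Node 0 (S = 110): V_0 = e^(−0.01)·[0.4001·4.8255 + 0.5999·30.2562] = 19.8809

£19.88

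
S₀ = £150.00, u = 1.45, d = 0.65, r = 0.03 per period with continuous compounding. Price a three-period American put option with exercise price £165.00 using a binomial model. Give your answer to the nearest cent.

Risk-neutral probability p = (e^0.03 − 0.65)/(1.45 − 0.65) = 0.3805/0.8000 = 0.4756
Terminal stock prices: S_uuu = 457.3, S_uud = 205, S_udd = 91.89, S_ddd = 41.19
Terminal payoffs (K − S): max(-292.3, 0) = 0, max(-39.99, 0) = 0, max(73.11, 0) = 73.11, max(123.8, 0) = 123.8
Node uu (S = 315.4): continuation = e^(−0.03)·[0.4756·0.0000 + 0.5244·0.0000] = 0.0000; exercise value = 0.0000 ≤ continuation, so V_uu = 0.0000
Node ud (S = 141.4): continuation = e^(−0.03)·[0.4756·0.0000 + 0.5244·73.1062] = 37.2061; exercise value = 23.6250 ≤ continuation, so V_ud = 37.2061
Node dd (S = 63.38): continuation = e^(−0.03)·[0.4756·73.1062 + 0.5244·123.8063] = 96.7485; exercise value = 101.6250 > continuation, so V_dd = 101.6250 (exercise)
Node u (S = 217.5): continuation = e^(−0.03)·[0.4756·0.0000 + 0.5244·37.2061] = 18.9354; exercise value = 0.0000 ≤ continuation, so V_u = 18.9354
Node d (S = 97.5): continuation = e^(−0.03)·[0.4756·37.2061 + 0.5244·101.6250] = 68.8914; exercise value = 67.5000 ≤ continuation, so V_d = 68.8914
Node 0 (S = 150): continuation = e^(−0.03)·[0.4756·18.9354 + 0.5244·68.8914] = 43.8000; exercise value = 15.0000 ≤ continuation, so V_0 = 43.8000

£43.80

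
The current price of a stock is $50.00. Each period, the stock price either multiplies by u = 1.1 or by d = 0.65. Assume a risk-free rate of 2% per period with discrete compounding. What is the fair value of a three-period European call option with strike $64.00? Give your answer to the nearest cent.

Risk-neutral probability p = (1 + 0.02 − 0.65)/(1.1 − 0.65) = 0.3700/0.4500 = 0.8222
Terminal stock prices: S_uuu = 66.55, S_uud = 39.33, S_udd = 23.24, S_ddd = 13.73
Terminal payoffs (S − K): max(2.55, 0) = 2.55, max(-24.67, 0) = 0, max(-40.76, 0) = 0, max(-50.27, 0) = 0
Node uu (S = 60.5): V_uu = 1/1.02·[0.8222·2.5500 + 0.1778·0.0000] = 2.0556
Node ud (S = 35.75): V_ud = 1/1.02·[0.8222·0.0000 + 0.1778·0.0000] = 0.0000
Node dd (S = 21.13): V_dd = 1/1.02·[0.8222·0.0000 + 0.1778·0.0000] = 0.0000
Node u (S = 55): V_u = 1/1.02·[0.8222·2.0556 + 0.1778·0.0000] = 1.6570
Node d (S = 32.5): V_d = 1/1.02·[0.8222·0.0000 + 0.1778·0.0000] = 0.0000
Node 0 (S = 50): V_0 = 1/1.02·[0.8222·1.6570 + 0.1778·0.0000] = 1.3357

$1.34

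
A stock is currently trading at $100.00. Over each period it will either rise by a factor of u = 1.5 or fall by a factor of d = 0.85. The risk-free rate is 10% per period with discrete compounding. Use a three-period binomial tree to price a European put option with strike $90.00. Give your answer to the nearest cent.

$5.01

Risk-neutral probability p = (1 + 0.1 − 0.85)/(1.5 − 0.85) = 0.2500/0.6500 = 0.3846
Terminal stock prices: S_uuu = 337.5, S_uud = 191.2, S_udd = 108.4, S_ddd = 61.41
Terminal payoffs (K − S): max(-247.5, 0) = 0, max(-101.2, 0) = 0, max(-18.37, 0) = 0, max(28.59, 0) = 28.59
Node uu (S = 225): V_uu = 1/1.1·[0.3846·0.0000 + 0.6154·0.0000] = 0.0000
Node ud (S = 127.5): V_ud = 1/1.1·[0.3846·0.0000 + 0.6154·0.0000] = 0.0000
Node dd (S = 72.25): V_dd = 1/1.1·[0.3846·0.0000 + 0.6154·28.5875] = 15.9930
Node u (S = 150): V_u = 1/1.1·[0.3846·0.0000 + 0.6154·0.0000] = 0.0000
Node d (S = 85): V_d = 1/1.1·[0.3846·0.0000 + 0.6154·15.9930] = 8.9471
Node 0 (S = 100): V_0 = 1/1.1·[0.3846·0.0000 + 0.6154·8.9471] = 5.0054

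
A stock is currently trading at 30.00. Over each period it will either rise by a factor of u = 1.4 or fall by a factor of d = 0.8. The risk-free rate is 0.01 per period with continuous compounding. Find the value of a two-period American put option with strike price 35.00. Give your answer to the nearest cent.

7.39

Risk-neutral probability p = (e^0.01 − 0.8)/(1.4 − 0.8) = 0.2101/0.6000 = 0.3501
Terminal stock prices: S_uu = 58.8, S_ud = 33.6, S_dd = 19.2
Terminal payoffs (K − S): max(-23.8, 0) = 0, max(1.4, 0) = 1.4, max(15.8, 0) = 15.8
Node u (S = 42): continuation = e^(−0.01)·[0.3501·0.0000 + 0.6499·1.4000] = 0.9008; exercise value = 0.0000 ≤ continuation, so V_u = 0.9008
Node d (S = 24): continuation = e^(−0.01)·[0.3501·1.4000 + 0.6499·15.8000] = 10.6517; exercise value = 11.0000 > continuation, so V_d = 11.0000 (exercise)
Node 0 (S = 30): continuation = e^(−0.01)·[0.3501·0.9008 + 0.6499·11.0000] = 7.3902; exercise value = 5.0000 ≤ continuation, so V_0 = 7.3902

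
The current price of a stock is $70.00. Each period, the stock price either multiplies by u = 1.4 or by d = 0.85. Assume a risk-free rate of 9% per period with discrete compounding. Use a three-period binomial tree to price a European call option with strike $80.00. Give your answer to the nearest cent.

$16.30

Risk-neutral probability p = (1 + 0.09 − 0.85)/(1.4 − 0.85) = 0.2400/0.5500 = 0.4364
Terminal stock prices: S_uuu = 192.1, S_uud = 116.6, S_udd = 70.8, S_ddd = 42.99
Terminal payoffs (S − K): max(112.1, 0) = 112.1, max(36.62, 0) = 36.62, max(-9.195, 0) = 0, max(-37.01, 0) = 0
Node uu (S = 137.2): V_uu = 1/1.09·[0.4364·112.0800 + 0.5636·36.6200] = 63.8055
Node ud (S = 83.3): V_ud = 1/1.09·[0.4364·36.6200 + 0.5636·0.0000] = 14.6602
Node dd (S = 50.57): V_dd = 1/1.09·[0.4364·0.0000 + 0.5636·0.0000] = 0.0000
Node u (S = 98): V_u = 1/1.09·[0.4364·63.8055 + 0.5636·14.6602] = 33.1243
Node d (S = 59.5): V_d = 1/1.09·[0.4364·14.6602 + 0.5636·0.0000] = 5.8690
Node 0 (S = 70): V_0 = 1/1.09·[0.4364·33.1243 + 0.5636·5.8690] = 16.2956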